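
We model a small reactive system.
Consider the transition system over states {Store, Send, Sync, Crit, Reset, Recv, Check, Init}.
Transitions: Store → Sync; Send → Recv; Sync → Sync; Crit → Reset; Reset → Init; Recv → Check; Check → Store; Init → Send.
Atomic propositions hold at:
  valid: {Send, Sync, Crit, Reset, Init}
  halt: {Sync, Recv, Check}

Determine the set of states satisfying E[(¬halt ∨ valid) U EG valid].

Sat(¬halt) = {Store, Send, Crit, Reset, Init}
Sat(¬halt ∨ valid) = {Store, Send, Sync, Crit, Reset, Init}
EG valid: greatest fixpoint, start Z0 = {Send, Sync, Crit, Reset, Init}, keep only states in Sat with some successor in Z. Z1 = {Sync, Crit, Reset, Init}; Z2 = {Sync, Crit, Reset}; Z3 = {Sync, Crit}; Z4 = {Sync}; fixed.
Sat(EG valid) = {Sync}
E[(¬halt ∨ valid) U EG valid]: least fixpoint, start Z0 = Sat(EG valid) = {Sync}, add states in Sat(¬halt ∨ valid) with some successor in Z. Z1 = {Store, Sync}; fixed.
Sat(E[(¬halt ∨ valid) U EG valid]) = {Store, Sync}

{Store, Sync}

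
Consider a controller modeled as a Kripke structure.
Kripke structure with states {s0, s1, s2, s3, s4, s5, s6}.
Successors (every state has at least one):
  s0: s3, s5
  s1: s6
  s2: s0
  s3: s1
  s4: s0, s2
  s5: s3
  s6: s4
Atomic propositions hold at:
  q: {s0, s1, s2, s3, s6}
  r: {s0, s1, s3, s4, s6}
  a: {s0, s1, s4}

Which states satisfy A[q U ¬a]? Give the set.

{s0, s1, s2, s3, s5, s6}

Sat(¬a) = {s2, s3, s5, s6}
A[q U ¬a]: least fixpoint, start Z0 = Sat(¬a) = {s2, s3, s5, s6}, add states in Sat(q) with every successor in Z. Z1 = {s0, s1, s2, s3, s5, s6}; fixed.
Sat(A[q U ¬a]) = {s0, s1, s2, s3, s5, s6}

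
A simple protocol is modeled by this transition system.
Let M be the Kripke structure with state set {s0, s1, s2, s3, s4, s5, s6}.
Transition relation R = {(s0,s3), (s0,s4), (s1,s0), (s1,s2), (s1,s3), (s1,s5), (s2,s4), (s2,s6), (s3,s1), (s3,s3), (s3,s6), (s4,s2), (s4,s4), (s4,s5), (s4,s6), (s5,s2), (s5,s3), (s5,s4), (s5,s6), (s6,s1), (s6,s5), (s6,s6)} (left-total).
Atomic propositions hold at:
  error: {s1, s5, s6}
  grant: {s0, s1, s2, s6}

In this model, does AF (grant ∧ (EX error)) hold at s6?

Sat(EX error) = {s : some successor in {s1, s5, s6}} = {s1, s2, s3, s4, s5, s6}
Sat(grant ∧ (EX error)) = {s1, s2, s6}
AF (grant ∧ (EX error)): least fixpoint, start Z0 = {s1, s2, s6}, add states with every successor in Z. Already a fixed point.
Sat(AF (grant ∧ (EX error))) = {s1, s2, s6}
s6 ∈ Sat(AF (grant ∧ (EX error))) = {s1, s2, s6}, so the formula holds at s6.

Yes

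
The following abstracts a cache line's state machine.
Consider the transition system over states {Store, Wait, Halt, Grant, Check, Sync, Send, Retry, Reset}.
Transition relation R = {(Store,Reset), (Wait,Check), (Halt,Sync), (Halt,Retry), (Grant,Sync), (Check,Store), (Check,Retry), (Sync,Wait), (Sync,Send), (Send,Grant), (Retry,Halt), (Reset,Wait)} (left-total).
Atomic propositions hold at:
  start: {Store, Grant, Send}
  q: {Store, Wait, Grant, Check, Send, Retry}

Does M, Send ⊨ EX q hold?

Yes

Sat(EX q) = {s : some successor in {Store, Wait, Grant, Check, Send, Retry}} = {Wait, Halt, Check, Sync, Send, Reset}
Send ∈ Sat(EX q) = {Wait, Halt, Check, Sync, Send, Reset}, so the formula holds at Send.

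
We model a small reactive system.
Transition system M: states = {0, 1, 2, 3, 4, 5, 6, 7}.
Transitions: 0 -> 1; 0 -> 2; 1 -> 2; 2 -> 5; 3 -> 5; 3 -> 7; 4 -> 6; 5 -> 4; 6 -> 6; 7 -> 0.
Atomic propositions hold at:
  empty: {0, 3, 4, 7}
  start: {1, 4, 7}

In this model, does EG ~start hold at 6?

Sat(~start) = {0, 2, 3, 5, 6}
EG ~start: greatest fixpoint, start Z0 = {0, 2, 3, 5, 6}, keep only states in Sat with some successor in Z. Z1 = {0, 2, 3, 6}; Z2 = {0, 6}; Z3 = {6}; fixed.
Sat(EG ~start) = {6}
6 ∈ Sat(EG ~start) = {6}, so the formula holds at 6.

Yes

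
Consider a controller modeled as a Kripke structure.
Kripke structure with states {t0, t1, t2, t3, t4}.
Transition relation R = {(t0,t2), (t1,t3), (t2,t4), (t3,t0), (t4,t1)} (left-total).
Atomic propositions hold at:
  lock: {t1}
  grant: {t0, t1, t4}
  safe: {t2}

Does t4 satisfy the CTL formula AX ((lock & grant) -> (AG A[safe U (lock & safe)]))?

Sat(lock & grant) = {t1}
Sat(lock & safe) = ∅
A[safe U (lock & safe)]: least fixpoint, start Z0 = Sat((lock & safe)) = ∅, add states in Sat(safe) with every successor in Z. Already a fixed point.
Sat(A[safe U (lock & safe)]) = ∅
AG A[safe U (lock & safe)]: greatest fixpoint, start Z0 = ∅, keep only states in Sat with every successor in Z. Already a fixed point.
Sat(AG A[safe U (lock & safe)]) = ∅
Sat((lock & grant) -> (AG A[safe U (lock & safe)])) = {t0, t2, t3, t4}
Sat(AX ((lock & grant) -> (AG A[safe U (lock & safe)]))) = {s : every successor in {t0, t2, t3, t4}} = {t0, t1, t2, t3}
t4 ∉ Sat(AX ((lock & grant) -> (AG A[safe U (lock & safe)]))) = {t0, t1, t2, t3}, so the formula does not hold at t4.

No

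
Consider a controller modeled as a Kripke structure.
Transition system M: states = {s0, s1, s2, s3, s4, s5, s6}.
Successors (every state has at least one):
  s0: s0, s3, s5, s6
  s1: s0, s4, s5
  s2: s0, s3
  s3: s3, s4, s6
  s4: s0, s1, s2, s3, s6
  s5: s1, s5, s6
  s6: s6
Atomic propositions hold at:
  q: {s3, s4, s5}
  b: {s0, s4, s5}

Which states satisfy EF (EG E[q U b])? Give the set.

{s0, s1, s2, s3, s4, s5}

E[q U b]: least fixpoint, start Z0 = Sat(b) = {s0, s4, s5}, add states in Sat(q) with some successor in Z. Z1 = {s0, s3, s4, s5}; fixed.
Sat(E[q U b]) = {s0, s3, s4, s5}
EG E[q U b]: greatest fixpoint, start Z0 = {s0, s3, s4, s5}, keep only states in Sat with some successor in Z. Already a fixed point.
Sat(EG E[q U b]) = {s0, s3, s4, s5}
EF (EG E[q U b]): least fixpoint, start Z0 = {s0, s3, s4, s5}, add states with some successor in Z. Z1 = {s0, s1, s2, s3, s4, s5}; fixed.
Sat(EF (EG E[q U b])) = {s0, s1, s2, s3, s4, s5}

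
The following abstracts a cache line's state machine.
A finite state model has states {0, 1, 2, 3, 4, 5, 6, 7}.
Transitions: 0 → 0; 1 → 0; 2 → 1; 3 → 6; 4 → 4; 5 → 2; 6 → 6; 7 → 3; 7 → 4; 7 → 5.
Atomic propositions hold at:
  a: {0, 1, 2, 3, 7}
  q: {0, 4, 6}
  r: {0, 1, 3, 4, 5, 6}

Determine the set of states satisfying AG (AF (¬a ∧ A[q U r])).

Sat(¬a) = {4, 5, 6}
A[q U r]: least fixpoint, start Z0 = Sat(r) = {0, 1, 3, 4, 5, 6}, add states in Sat(q) with every successor in Z. Already a fixed point.
Sat(A[q U r]) = {0, 1, 3, 4, 5, 6}
Sat(¬a ∧ A[q U r]) = {4, 5, 6}
AF (¬a ∧ A[q U r]): least fixpoint, start Z0 = {4, 5, 6}, add states with every successor in Z. Z1 = {3, 4, 5, 6}; Z2 = {3, 4, 5, 6, 7}; fixed.
Sat(AF (¬a ∧ A[q U r])) = {3, 4, 5, 6, 7}
AG (AF (¬a ∧ A[q U r])): greatest fixpoint, start Z0 = {3, 4, 5, 6, 7}, keep only states in Sat with every successor in Z. Z1 = {3, 4, 6, 7}; Z2 = {3, 4, 6}; fixed.
Sat(AG (AF (¬a ∧ A[q U r]))) = {3, 4, 6}

{3, 4, 6}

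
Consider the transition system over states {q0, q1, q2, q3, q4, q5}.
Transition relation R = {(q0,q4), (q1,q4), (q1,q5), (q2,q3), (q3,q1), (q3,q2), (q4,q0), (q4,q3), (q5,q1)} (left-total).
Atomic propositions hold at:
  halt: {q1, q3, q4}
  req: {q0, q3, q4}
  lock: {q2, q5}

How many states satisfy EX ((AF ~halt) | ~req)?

4

Sat(~halt) = {q0, q2, q5}
AF ~halt: least fixpoint, start Z0 = {q0, q2, q5}, add states with every successor in Z. Already a fixed point.
Sat(AF ~halt) = {q0, q2, q5}
Sat(~req) = {q1, q2, q5}
Sat((AF ~halt) | ~req) = {q0, q1, q2, q5}
Sat(EX ((AF ~halt) | ~req)) = {s : some successor in {q0, q1, q2, q5}} = {q1, q3, q4, q5}
|Sat(EX ((AF ~halt) | ~req))| = |{q1, q3, q4, q5}| = 4.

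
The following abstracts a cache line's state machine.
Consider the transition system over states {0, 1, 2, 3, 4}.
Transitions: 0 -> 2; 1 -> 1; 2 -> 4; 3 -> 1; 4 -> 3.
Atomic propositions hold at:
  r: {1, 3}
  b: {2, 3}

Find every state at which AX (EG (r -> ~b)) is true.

{1, 3}

Sat(~b) = {0, 1, 4}
Sat(r -> ~b) = {0, 1, 2, 4}
EG (r -> ~b): greatest fixpoint, start Z0 = {0, 1, 2, 4}, keep only states in Sat with some successor in Z. Z1 = {0, 1, 2}; Z2 = {0, 1}; Z3 = {1}; fixed.
Sat(EG (r -> ~b)) = {1}
Sat(AX (EG (r -> ~b))) = {s : every successor in {1}} = {1, 3}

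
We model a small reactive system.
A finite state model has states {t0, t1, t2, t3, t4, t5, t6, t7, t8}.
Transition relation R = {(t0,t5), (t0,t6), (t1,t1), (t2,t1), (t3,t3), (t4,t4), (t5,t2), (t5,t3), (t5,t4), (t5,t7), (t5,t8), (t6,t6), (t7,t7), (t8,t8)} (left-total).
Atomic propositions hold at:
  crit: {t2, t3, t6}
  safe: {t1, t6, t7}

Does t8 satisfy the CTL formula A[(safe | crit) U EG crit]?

Sat(safe | crit) = {t1, t2, t3, t6, t7}
EG crit: greatest fixpoint, start Z0 = {t2, t3, t6}, keep only states in Sat with some successor in Z. Z1 = {t3, t6}; fixed.
Sat(EG crit) = {t3, t6}
A[(safe | crit) U EG crit]: least fixpoint, start Z0 = Sat(EG crit) = {t3, t6}, add states in Sat(safe | crit) with every successor in Z. Already a fixed point.
Sat(A[(safe | crit) U EG crit]) = {t3, t6}
t8 ∉ Sat(A[(safe | crit) U EG crit]) = {t3, t6}, so the formula does not hold at t8.

No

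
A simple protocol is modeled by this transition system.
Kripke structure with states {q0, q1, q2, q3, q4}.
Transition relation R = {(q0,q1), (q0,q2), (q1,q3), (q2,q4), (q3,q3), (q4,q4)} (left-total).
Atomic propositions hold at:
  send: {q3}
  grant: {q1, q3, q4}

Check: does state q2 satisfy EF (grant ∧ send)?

No

Sat(grant ∧ send) = {q3}
EF (grant ∧ send): least fixpoint, start Z0 = {q3}, add states with some successor in Z. Z1 = {q1, q3}; Z2 = {q0, q1, q3}; fixed.
Sat(EF (grant ∧ send)) = {q0, q1, q3}
q2 ∉ Sat(EF (grant ∧ send)) = {q0, q1, q3}, so the formula does not hold at q2.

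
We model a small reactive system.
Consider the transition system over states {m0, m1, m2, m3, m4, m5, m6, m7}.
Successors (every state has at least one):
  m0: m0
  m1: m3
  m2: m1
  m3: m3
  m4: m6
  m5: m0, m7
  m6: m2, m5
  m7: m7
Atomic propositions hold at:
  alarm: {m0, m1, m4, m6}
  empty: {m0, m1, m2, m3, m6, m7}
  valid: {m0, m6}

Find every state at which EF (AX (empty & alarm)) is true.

Sat(empty & alarm) = {m0, m1, m6}
Sat(AX (empty & alarm)) = {s : every successor in {m0, m1, m6}} = {m0, m2, m4}
EF (AX (empty & alarm)): least fixpoint, start Z0 = {m0, m2, m4}, add states with some successor in Z. Z1 = {m0, m2, m4, m5, m6}; fixed.
Sat(EF (AX (empty & alarm))) = {m0, m2, m4, m5, m6}

{m0, m2, m4, m5, m6}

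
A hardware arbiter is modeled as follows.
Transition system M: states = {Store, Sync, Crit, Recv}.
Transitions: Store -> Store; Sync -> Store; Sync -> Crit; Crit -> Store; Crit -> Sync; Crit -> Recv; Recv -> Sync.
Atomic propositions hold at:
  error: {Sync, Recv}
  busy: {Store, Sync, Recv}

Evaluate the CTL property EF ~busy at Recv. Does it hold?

Yes

Sat(~busy) = {Crit}
EF ~busy: least fixpoint, start Z0 = {Crit}, add states with some successor in Z. Z1 = {Sync, Crit}; Z2 = {Sync, Crit, Recv}; fixed.
Sat(EF ~busy) = {Sync, Crit, Recv}
Recv ∈ Sat(EF ~busy) = {Sync, Crit, Recv}, so the formula holds at Recv.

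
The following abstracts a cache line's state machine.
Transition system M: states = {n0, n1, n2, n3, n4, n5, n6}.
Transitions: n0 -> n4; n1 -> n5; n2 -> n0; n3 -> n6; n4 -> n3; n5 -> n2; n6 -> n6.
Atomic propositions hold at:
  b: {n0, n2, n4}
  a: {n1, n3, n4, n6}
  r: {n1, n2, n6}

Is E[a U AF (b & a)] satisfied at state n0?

Sat(b & a) = {n4}
AF (b & a): least fixpoint, start Z0 = {n4}, add states with every successor in Z. Z1 = {n0, n4}; Z2 = {n0, n2, n4}; Z3 = {n0, n2, n4, n5}; Z4 = {n0, n1, n2, n4, n5}; fixed.
Sat(AF (b & a)) = {n0, n1, n2, n4, n5}
E[a U AF (b & a)]: least fixpoint, start Z0 = Sat(AF (b & a)) = {n0, n1, n2, n4, n5}, add states in Sat(a) with some successor in Z. Already a fixed point.
Sat(E[a U AF (b & a)]) = {n0, n1, n2, n4, n5}
n0 ∈ Sat(E[a U AF (b & a)]) = {n0, n1, n2, n4, n5}, so the formula holds at n0.

Yes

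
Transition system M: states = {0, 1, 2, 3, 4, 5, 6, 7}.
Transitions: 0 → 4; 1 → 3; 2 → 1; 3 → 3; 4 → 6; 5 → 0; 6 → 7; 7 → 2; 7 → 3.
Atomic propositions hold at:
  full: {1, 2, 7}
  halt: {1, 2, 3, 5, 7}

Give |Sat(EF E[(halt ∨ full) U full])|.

7

Sat(halt ∨ full) = {1, 2, 3, 5, 7}
E[(halt ∨ full) U full]: least fixpoint, start Z0 = Sat(full) = {1, 2, 7}, add states in Sat(halt ∨ full) with some successor in Z. Already a fixed point.
Sat(E[(halt ∨ full) U full]) = {1, 2, 7}
EF E[(halt ∨ full) U full]: least fixpoint, start Z0 = {1, 2, 7}, add states with some successor in Z. Z1 = {1, 2, 6, 7}; Z2 = {1, 2, 4, 6, 7}; Z3 = {0, 1, 2, 4, 6, 7}; Z4 = {0, 1, 2, 4, 5, 6, 7}; fixed.
Sat(EF E[(halt ∨ full) U full]) = {0, 1, 2, 4, 5, 6, 7}
|Sat(EF E[(halt ∨ full) U full])| = |{0, 1, 2, 4, 5, 6, 7}| = 7.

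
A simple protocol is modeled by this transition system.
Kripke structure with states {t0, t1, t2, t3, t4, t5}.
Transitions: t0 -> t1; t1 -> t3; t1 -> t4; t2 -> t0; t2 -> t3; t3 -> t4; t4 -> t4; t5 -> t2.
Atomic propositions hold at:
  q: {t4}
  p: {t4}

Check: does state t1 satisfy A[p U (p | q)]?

Sat(p | q) = {t4}
A[p U (p | q)]: least fixpoint, start Z0 = Sat((p | q)) = {t4}, add states in Sat(p) with every successor in Z. Already a fixed point.
Sat(A[p U (p | q)]) = {t4}
t1 ∉ Sat(A[p U (p | q)]) = {t4}, so the formula does not hold at t1.

No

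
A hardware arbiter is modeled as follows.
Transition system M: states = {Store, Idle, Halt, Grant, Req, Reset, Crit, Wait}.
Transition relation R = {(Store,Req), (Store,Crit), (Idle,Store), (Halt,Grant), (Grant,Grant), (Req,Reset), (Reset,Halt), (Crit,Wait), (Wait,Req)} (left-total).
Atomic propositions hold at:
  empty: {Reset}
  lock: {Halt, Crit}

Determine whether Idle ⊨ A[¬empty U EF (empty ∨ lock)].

Sat(¬empty) = {Store, Idle, Halt, Grant, Req, Crit, Wait}
Sat(empty ∨ lock) = {Halt, Reset, Crit}
EF (empty ∨ lock): least fixpoint, start Z0 = {Halt, Reset, Crit}, add states with some successor in Z. Z1 = {Store, Halt, Req, Reset, Crit}; Z2 = {Store, Idle, Halt, Req, Reset, Crit, Wait}; fixed.
Sat(EF (empty ∨ lock)) = {Store, Idle, Halt, Req, Reset, Crit, Wait}
A[¬empty U EF (empty ∨ lock)]: least fixpoint, start Z0 = Sat(EF (empty ∨ lock)) = {Store, Idle, Halt, Req, Reset, Crit, Wait}, add states in Sat(¬empty) with every successor in Z. Already a fixed point.
Sat(A[¬empty U EF (empty ∨ lock)]) = {Store, Idle, Halt, Req, Reset, Crit, Wait}
Idle ∈ Sat(A[¬empty U EF (empty ∨ lock)]) = {Store, Idle, Halt, Req, Reset, Crit, Wait}, so the formula holds at Idle.

Yes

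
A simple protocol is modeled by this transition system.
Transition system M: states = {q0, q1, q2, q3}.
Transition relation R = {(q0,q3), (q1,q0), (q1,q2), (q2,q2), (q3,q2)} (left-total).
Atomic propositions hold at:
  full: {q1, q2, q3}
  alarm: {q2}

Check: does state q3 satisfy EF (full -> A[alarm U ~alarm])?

Sat(~alarm) = {q0, q1, q3}
A[alarm U ~alarm]: least fixpoint, start Z0 = Sat(~alarm) = {q0, q1, q3}, add states in Sat(alarm) with every successor in Z. Already a fixed point.
Sat(A[alarm U ~alarm]) = {q0, q1, q3}
Sat(full -> A[alarm U ~alarm]) = {q0, q1, q3}
EF (full -> A[alarm U ~alarm]): least fixpoint, start Z0 = {q0, q1, q3}, add states with some successor in Z. Already a fixed point.
Sat(EF (full -> A[alarm U ~alarm])) = {q0, q1, q3}
q3 ∈ Sat(EF (full -> A[alarm U ~alarm])) = {q0, q1, q3}, so the formula holds at q3.

Yes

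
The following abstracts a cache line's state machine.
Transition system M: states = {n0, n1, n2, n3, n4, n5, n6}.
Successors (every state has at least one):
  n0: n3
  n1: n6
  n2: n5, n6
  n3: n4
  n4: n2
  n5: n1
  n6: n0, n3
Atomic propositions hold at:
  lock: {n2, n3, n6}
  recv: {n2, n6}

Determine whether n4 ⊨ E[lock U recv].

E[lock U recv]: least fixpoint, start Z0 = Sat(recv) = {n2, n6}, add states in Sat(lock) with some successor in Z. Already a fixed point.
Sat(E[lock U recv]) = {n2, n6}
n4 ∉ Sat(E[lock U recv]) = {n2, n6}, so the formula does not hold at n4.

No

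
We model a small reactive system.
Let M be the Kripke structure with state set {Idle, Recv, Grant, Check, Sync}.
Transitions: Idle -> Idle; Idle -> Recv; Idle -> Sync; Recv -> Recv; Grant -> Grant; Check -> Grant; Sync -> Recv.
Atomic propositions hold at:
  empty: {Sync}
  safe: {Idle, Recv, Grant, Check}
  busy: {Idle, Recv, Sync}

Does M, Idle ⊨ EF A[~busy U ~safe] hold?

Yes

Sat(~busy) = {Grant, Check}
Sat(~safe) = {Sync}
A[~busy U ~safe]: least fixpoint, start Z0 = Sat(~safe) = {Sync}, add states in Sat(~busy) with every successor in Z. Already a fixed point.
Sat(A[~busy U ~safe]) = {Sync}
EF A[~busy U ~safe]: least fixpoint, start Z0 = {Sync}, add states with some successor in Z. Z1 = {Idle, Sync}; fixed.
Sat(EF A[~busy U ~safe]) = {Idle, Sync}
Idle ∈ Sat(EF A[~busy U ~safe]) = {Idle, Sync}, so the formula holds at Idle.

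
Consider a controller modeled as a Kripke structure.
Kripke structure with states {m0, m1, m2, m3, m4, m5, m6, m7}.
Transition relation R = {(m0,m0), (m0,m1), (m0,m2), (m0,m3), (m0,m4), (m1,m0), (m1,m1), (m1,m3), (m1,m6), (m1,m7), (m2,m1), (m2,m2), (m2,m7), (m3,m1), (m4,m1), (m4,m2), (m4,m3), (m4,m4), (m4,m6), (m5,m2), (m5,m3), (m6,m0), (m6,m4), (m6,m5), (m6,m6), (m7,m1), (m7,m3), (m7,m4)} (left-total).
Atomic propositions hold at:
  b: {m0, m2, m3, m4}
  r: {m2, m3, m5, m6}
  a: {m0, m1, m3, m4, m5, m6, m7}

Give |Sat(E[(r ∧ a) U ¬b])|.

Sat(r ∧ a) = {m3, m5, m6}
Sat(¬b) = {m1, m5, m6, m7}
E[(r ∧ a) U ¬b]: least fixpoint, start Z0 = Sat(¬b) = {m1, m5, m6, m7}, add states in Sat(r ∧ a) with some successor in Z. Z1 = {m1, m3, m5, m6, m7}; fixed.
Sat(E[(r ∧ a) U ¬b]) = {m1, m3, m5, m6, m7}
|Sat(E[(r ∧ a) U ¬b])| = |{m1, m3, m5, m6, m7}| = 5.

5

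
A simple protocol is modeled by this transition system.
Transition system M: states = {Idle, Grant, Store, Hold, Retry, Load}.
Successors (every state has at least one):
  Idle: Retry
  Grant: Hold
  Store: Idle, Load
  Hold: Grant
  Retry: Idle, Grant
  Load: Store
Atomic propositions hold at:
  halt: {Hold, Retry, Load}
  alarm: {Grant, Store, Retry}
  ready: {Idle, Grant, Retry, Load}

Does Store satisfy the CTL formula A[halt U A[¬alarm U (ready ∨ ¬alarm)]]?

No

Sat(¬alarm) = {Idle, Hold, Load}
Sat(ready ∨ ¬alarm) = {Idle, Grant, Hold, Retry, Load}
A[¬alarm U (ready ∨ ¬alarm)]: least fixpoint, start Z0 = Sat((ready ∨ ¬alarm)) = {Idle, Grant, Hold, Retry, Load}, add states in Sat(¬alarm) with every successor in Z. Already a fixed point.
Sat(A[¬alarm U (ready ∨ ¬alarm)]) = {Idle, Grant, Hold, Retry, Load}
A[halt U A[¬alarm U (ready ∨ ¬alarm)]]: least fixpoint, start Z0 = Sat(A[¬alarm U (ready ∨ ¬alarm)]) = {Idle, Grant, Hold, Retry, Load}, add states in Sat(halt) with every successor in Z. Already a fixed point.
Sat(A[halt U A[¬alarm U (ready ∨ ¬alarm)]]) = {Idle, Grant, Hold, Retry, Load}
Store ∉ Sat(A[halt U A[¬alarm U (ready ∨ ¬alarm)]]) = {Idle, Grant, Hold, Retry, Load}, so the formula does not hold at Store.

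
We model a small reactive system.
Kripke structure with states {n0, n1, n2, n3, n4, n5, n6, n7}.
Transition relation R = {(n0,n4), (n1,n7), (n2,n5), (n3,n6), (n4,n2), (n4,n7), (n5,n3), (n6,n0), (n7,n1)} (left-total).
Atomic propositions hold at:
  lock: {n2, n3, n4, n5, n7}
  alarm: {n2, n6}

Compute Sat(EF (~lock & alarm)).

Sat(~lock) = {n0, n1, n6}
Sat(~lock & alarm) = {n6}
EF (~lock & alarm): least fixpoint, start Z0 = {n6}, add states with some successor in Z. Z1 = {n3, n6}; Z2 = {n3, n5, n6}; Z3 = {n2, n3, n5, n6}; Z4 = {n2, n3, n4, n5, n6}; Z5 = {n0, n2, n3, n4, n5, n6}; fixed.
Sat(EF (~lock & alarm)) = {n0, n2, n3, n4, n5, n6}

{n0, n2, n3, n4, n5, n6}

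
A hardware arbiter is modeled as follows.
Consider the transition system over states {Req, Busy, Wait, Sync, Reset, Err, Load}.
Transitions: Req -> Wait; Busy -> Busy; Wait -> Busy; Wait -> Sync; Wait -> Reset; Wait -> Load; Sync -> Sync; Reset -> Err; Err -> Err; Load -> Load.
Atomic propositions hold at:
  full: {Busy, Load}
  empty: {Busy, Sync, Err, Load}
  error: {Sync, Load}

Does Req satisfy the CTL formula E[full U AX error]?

Sat(AX error) = {s : every successor in {Sync, Load}} = {Sync, Load}
E[full U AX error]: least fixpoint, start Z0 = Sat(AX error) = {Sync, Load}, add states in Sat(full) with some successor in Z. Already a fixed point.
Sat(E[full U AX error]) = {Sync, Load}
Req ∉ Sat(E[full U AX error]) = {Sync, Load}, so the formula does not hold at Req.

No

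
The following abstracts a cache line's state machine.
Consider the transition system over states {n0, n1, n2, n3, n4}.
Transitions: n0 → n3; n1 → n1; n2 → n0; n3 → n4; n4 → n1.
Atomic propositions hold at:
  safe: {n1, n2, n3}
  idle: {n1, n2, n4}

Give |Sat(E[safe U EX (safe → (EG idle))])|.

4

EG idle: greatest fixpoint, start Z0 = {n1, n2, n4}, keep only states in Sat with some successor in Z. Z1 = {n1, n4}; fixed.
Sat(EG idle) = {n1, n4}
Sat(safe → (EG idle)) = {n0, n1, n4}
Sat(EX (safe → (EG idle))) = {s : some successor in {n0, n1, n4}} = {n1, n2, n3, n4}
E[safe U EX (safe → (EG idle))]: least fixpoint, start Z0 = Sat(EX (safe → (EG idle))) = {n1, n2, n3, n4}, add states in Sat(safe) with some successor in Z. Already a fixed point.
Sat(E[safe U EX (safe → (EG idle))]) = {n1, n2, n3, n4}
|Sat(E[safe U EX (safe → (EG idle))])| = |{n1, n2, n3, n4}| = 4.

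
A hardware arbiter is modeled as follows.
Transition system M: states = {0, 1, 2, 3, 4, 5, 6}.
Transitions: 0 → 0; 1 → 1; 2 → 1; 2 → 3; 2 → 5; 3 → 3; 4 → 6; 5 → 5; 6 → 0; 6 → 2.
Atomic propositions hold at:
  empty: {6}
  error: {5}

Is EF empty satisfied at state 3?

EF empty: least fixpoint, start Z0 = {6}, add states with some successor in Z. Z1 = {4, 6}; fixed.
Sat(EF empty) = {4, 6}
3 ∉ Sat(EF empty) = {4, 6}, so the formula does not hold at 3.

No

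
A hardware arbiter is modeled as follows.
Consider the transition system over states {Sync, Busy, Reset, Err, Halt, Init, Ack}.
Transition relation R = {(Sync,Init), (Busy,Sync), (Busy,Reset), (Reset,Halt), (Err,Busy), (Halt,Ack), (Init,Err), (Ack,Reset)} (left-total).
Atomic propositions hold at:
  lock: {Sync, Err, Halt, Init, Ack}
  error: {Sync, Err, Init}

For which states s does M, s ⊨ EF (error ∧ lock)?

Sat(error ∧ lock) = {Sync, Err, Init}
EF (error ∧ lock): least fixpoint, start Z0 = {Sync, Err, Init}, add states with some successor in Z. Z1 = {Sync, Busy, Err, Init}; fixed.
Sat(EF (error ∧ lock)) = {Sync, Busy, Err, Init}

{Sync, Busy, Err, Init}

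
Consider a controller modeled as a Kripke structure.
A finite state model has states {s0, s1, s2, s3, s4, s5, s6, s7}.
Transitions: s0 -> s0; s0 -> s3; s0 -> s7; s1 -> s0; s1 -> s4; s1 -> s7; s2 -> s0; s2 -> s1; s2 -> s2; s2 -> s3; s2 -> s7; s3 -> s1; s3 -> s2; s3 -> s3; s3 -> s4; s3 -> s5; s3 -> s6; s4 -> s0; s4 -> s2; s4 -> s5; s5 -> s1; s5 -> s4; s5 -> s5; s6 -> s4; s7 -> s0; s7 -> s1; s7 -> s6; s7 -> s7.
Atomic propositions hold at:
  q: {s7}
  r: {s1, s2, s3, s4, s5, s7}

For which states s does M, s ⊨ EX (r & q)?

{s0, s1, s2, s7}

Sat(r & q) = {s7}
Sat(EX (r & q)) = {s : some successor in {s7}} = {s0, s1, s2, s7}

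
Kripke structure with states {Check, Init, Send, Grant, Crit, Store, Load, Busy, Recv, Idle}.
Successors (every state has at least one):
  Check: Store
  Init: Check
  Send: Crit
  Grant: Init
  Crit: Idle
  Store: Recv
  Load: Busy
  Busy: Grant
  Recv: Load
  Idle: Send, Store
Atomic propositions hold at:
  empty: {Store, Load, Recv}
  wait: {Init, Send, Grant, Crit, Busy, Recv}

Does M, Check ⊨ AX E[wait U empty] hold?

Yes

E[wait U empty]: least fixpoint, start Z0 = Sat(empty) = {Store, Load, Recv}, add states in Sat(wait) with some successor in Z. Already a fixed point.
Sat(E[wait U empty]) = {Store, Load, Recv}
Sat(AX E[wait U empty]) = {s : every successor in {Store, Load, Recv}} = {Check, Store, Recv}
Check ∈ Sat(AX E[wait U empty]) = {Check, Store, Recv}, so the formula holds at Check.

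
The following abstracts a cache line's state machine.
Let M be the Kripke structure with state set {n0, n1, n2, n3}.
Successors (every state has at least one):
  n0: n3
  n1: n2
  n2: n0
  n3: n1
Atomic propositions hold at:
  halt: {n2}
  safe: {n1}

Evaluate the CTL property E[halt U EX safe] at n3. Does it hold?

Sat(EX safe) = {s : some successor in {n1}} = {n3}
E[halt U EX safe]: least fixpoint, start Z0 = Sat(EX safe) = {n3}, add states in Sat(halt) with some successor in Z. Already a fixed point.
Sat(E[halt U EX safe]) = {n3}
n3 ∈ Sat(E[halt U EX safe]) = {n3}, so the formula holds at n3.

Yes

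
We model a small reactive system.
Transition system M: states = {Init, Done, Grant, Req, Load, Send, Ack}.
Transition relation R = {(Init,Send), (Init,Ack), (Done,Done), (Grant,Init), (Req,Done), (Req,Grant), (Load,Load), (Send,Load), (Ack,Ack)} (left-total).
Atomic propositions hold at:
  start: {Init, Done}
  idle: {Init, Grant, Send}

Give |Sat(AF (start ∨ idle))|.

Sat(start ∨ idle) = {Init, Done, Grant, Send}
AF (start ∨ idle): least fixpoint, start Z0 = {Init, Done, Grant, Send}, add states with every successor in Z. Z1 = {Init, Done, Grant, Req, Send}; fixed.
Sat(AF (start ∨ idle)) = {Init, Done, Grant, Req, Send}
|Sat(AF (start ∨ idle))| = |{Init, Done, Grant, Req, Send}| = 5.

5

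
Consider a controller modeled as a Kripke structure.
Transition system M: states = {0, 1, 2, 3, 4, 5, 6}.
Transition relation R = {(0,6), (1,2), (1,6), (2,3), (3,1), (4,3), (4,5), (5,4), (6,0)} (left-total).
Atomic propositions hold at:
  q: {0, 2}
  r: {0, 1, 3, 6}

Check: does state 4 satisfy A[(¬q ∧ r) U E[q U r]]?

No

Sat(¬q) = {1, 3, 4, 5, 6}
Sat(¬q ∧ r) = {1, 3, 6}
E[q U r]: least fixpoint, start Z0 = Sat(r) = {0, 1, 3, 6}, add states in Sat(q) with some successor in Z. Z1 = {0, 1, 2, 3, 6}; fixed.
Sat(E[q U r]) = {0, 1, 2, 3, 6}
A[(¬q ∧ r) U E[q U r]]: least fixpoint, start Z0 = Sat(E[q U r]) = {0, 1, 2, 3, 6}, add states in Sat(¬q ∧ r) with every successor in Z. Already a fixed point.
Sat(A[(¬q ∧ r) U E[q U r]]) = {0, 1, 2, 3, 6}
4 ∉ Sat(A[(¬q ∧ r) U E[q U r]]) = {0, 1, 2, 3, 6}, so the formula does not hold at 4.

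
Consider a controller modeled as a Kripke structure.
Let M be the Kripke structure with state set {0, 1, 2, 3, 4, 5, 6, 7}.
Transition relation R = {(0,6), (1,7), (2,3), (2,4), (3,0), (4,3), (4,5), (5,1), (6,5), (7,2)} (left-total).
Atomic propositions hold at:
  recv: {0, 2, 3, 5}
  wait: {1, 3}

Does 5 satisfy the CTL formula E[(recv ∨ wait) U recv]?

Yes

Sat(recv ∨ wait) = {0, 1, 2, 3, 5}
E[(recv ∨ wait) U recv]: least fixpoint, start Z0 = Sat(recv) = {0, 2, 3, 5}, add states in Sat(recv ∨ wait) with some successor in Z. Already a fixed point.
Sat(E[(recv ∨ wait) U recv]) = {0, 2, 3, 5}
5 ∈ Sat(E[(recv ∨ wait) U recv]) = {0, 2, 3, 5}, so the formula holds at 5.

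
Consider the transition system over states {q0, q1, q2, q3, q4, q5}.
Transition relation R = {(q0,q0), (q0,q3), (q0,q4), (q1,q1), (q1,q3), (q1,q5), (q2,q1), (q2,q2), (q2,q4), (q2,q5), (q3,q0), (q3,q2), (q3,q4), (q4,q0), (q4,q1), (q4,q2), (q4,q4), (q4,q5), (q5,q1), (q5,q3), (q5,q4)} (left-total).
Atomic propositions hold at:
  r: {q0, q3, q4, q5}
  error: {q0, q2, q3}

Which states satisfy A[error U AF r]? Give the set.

AF r: least fixpoint, start Z0 = {q0, q3, q4, q5}, add states with every successor in Z. Already a fixed point.
Sat(AF r) = {q0, q3, q4, q5}
A[error U AF r]: least fixpoint, start Z0 = Sat(AF r) = {q0, q3, q4, q5}, add states in Sat(error) with every successor in Z. Already a fixed point.
Sat(A[error U AF r]) = {q0, q3, q4, q5}

{q0, q3, q4, q5}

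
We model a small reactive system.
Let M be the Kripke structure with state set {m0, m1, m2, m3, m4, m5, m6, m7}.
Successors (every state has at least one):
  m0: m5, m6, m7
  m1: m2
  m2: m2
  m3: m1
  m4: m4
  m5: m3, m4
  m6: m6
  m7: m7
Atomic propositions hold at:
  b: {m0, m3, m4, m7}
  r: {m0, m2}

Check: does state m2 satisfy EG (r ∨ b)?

Yes

Sat(r ∨ b) = {m0, m2, m3, m4, m7}
EG (r ∨ b): greatest fixpoint, start Z0 = {m0, m2, m3, m4, m7}, keep only states in Sat with some successor in Z. Z1 = {m0, m2, m4, m7}; fixed.
Sat(EG (r ∨ b)) = {m0, m2, m4, m7}
m2 ∈ Sat(EG (r ∨ b)) = {m0, m2, m4, m7}, so the formula holds at m2.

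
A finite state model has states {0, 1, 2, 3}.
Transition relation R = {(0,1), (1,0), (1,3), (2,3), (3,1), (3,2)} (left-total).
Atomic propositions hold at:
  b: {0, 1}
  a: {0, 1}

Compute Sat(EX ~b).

Sat(~b) = {2, 3}
Sat(EX ~b) = {s : some successor in {2, 3}} = {1, 2, 3}

{1, 2, 3}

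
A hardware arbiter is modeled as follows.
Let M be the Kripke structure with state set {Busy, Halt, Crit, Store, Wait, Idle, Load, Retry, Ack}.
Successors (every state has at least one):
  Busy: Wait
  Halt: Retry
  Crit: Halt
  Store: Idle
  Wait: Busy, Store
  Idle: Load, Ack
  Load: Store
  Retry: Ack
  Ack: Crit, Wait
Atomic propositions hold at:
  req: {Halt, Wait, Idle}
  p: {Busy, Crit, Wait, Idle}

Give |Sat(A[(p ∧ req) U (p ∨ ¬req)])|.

Sat(p ∧ req) = {Wait, Idle}
Sat(¬req) = {Busy, Crit, Store, Load, Retry, Ack}
Sat(p ∨ ¬req) = {Busy, Crit, Store, Wait, Idle, Load, Retry, Ack}
A[(p ∧ req) U (p ∨ ¬req)]: least fixpoint, start Z0 = Sat((p ∨ ¬req)) = {Busy, Crit, Store, Wait, Idle, Load, Retry, Ack}, add states in Sat(p ∧ req) with every successor in Z. Already a fixed point.
Sat(A[(p ∧ req) U (p ∨ ¬req)]) = {Busy, Crit, Store, Wait, Idle, Load, Retry, Ack}
|Sat(A[(p ∧ req) U (p ∨ ¬req)])| = |{Busy, Crit, Store, Wait, Idle, Load, Retry, Ack}| = 8.

8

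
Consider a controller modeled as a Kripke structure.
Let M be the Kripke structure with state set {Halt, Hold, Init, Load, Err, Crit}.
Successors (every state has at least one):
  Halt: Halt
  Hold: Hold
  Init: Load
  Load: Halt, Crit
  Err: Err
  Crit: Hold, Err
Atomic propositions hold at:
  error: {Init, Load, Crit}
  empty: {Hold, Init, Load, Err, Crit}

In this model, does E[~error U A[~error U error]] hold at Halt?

No

Sat(~error) = {Halt, Hold, Err}
A[~error U error]: least fixpoint, start Z0 = Sat(error) = {Init, Load, Crit}, add states in Sat(~error) with every successor in Z. Already a fixed point.
Sat(A[~error U error]) = {Init, Load, Crit}
E[~error U A[~error U error]]: least fixpoint, start Z0 = Sat(A[~error U error]) = {Init, Load, Crit}, add states in Sat(~error) with some successor in Z. Already a fixed point.
Sat(E[~error U A[~error U error]]) = {Init, Load, Crit}
Halt ∉ Sat(E[~error U A[~error U error]]) = {Init, Load, Crit}, so the formula does not hold at Halt.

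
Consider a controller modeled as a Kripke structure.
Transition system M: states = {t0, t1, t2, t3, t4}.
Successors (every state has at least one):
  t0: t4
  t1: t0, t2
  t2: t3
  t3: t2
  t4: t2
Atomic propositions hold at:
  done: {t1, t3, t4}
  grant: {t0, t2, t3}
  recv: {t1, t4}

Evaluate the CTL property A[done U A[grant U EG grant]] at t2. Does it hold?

Yes

EG grant: greatest fixpoint, start Z0 = {t0, t2, t3}, keep only states in Sat with some successor in Z. Z1 = {t2, t3}; fixed.
Sat(EG grant) = {t2, t3}
A[grant U EG grant]: least fixpoint, start Z0 = Sat(EG grant) = {t2, t3}, add states in Sat(grant) with every successor in Z. Already a fixed point.
Sat(A[grant U EG grant]) = {t2, t3}
A[done U A[grant U EG grant]]: least fixpoint, start Z0 = Sat(A[grant U EG grant]) = {t2, t3}, add states in Sat(done) with every successor in Z. Z1 = {t2, t3, t4}; fixed.
Sat(A[done U A[grant U EG grant]]) = {t2, t3, t4}
t2 ∈ Sat(A[done U A[grant U EG grant]]) = {t2, t3, t4}, so the formula holds at t2.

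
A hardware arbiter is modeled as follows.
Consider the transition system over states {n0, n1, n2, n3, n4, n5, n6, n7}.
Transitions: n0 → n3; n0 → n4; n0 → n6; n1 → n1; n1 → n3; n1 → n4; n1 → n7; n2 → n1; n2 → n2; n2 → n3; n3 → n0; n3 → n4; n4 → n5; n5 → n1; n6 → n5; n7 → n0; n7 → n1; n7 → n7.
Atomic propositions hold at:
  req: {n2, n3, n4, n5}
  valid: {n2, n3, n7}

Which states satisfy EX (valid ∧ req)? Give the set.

Sat(valid ∧ req) = {n2, n3}
Sat(EX (valid ∧ req)) = {s : some successor in {n2, n3}} = {n0, n1, n2}

{n0, n1, n2}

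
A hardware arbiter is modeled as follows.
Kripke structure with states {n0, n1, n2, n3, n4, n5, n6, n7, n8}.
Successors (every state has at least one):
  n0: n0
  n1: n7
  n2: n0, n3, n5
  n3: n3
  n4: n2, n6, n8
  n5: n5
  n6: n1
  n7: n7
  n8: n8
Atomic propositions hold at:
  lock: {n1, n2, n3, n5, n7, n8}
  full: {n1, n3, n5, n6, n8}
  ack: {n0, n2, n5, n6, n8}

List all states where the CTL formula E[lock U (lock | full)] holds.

{n1, n2, n3, n5, n6, n7, n8}

Sat(lock | full) = {n1, n2, n3, n5, n6, n7, n8}
E[lock U (lock | full)]: least fixpoint, start Z0 = Sat((lock | full)) = {n1, n2, n3, n5, n6, n7, n8}, add states in Sat(lock) with some successor in Z. Already a fixed point.
Sat(E[lock U (lock | full)]) = {n1, n2, n3, n5, n6, n7, n8}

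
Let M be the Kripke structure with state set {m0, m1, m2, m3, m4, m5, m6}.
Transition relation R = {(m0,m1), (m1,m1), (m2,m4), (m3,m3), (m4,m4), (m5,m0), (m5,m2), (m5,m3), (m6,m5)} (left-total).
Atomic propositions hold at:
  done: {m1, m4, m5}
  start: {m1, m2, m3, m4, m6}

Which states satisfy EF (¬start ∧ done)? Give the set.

{m5, m6}

Sat(¬start) = {m0, m5}
Sat(¬start ∧ done) = {m5}
EF (¬start ∧ done): least fixpoint, start Z0 = {m5}, add states with some successor in Z. Z1 = {m5, m6}; fixed.
Sat(EF (¬start ∧ done)) = {m5, m6}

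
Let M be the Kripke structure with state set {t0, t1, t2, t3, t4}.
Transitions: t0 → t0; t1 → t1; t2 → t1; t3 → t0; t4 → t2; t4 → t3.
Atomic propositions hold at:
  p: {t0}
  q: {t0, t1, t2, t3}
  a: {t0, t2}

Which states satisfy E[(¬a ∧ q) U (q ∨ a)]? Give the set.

Sat(¬a) = {t1, t3, t4}
Sat(¬a ∧ q) = {t1, t3}
Sat(q ∨ a) = {t0, t1, t2, t3}
E[(¬a ∧ q) U (q ∨ a)]: least fixpoint, start Z0 = Sat((q ∨ a)) = {t0, t1, t2, t3}, add states in Sat(¬a ∧ q) with some successor in Z. Already a fixed point.
Sat(E[(¬a ∧ q) U (q ∨ a)]) = {t0, t1, t2, t3}

{t0, t1, t2, t3}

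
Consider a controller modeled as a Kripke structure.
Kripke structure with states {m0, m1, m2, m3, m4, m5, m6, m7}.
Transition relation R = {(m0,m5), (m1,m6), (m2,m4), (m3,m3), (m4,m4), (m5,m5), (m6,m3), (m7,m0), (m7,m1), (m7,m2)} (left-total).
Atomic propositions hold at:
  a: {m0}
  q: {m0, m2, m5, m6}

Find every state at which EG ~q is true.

{m3, m4}

Sat(~q) = {m1, m3, m4, m7}
EG ~q: greatest fixpoint, start Z0 = {m1, m3, m4, m7}, keep only states in Sat with some successor in Z. Z1 = {m3, m4, m7}; Z2 = {m3, m4}; fixed.
Sat(EG ~q) = {m3, m4}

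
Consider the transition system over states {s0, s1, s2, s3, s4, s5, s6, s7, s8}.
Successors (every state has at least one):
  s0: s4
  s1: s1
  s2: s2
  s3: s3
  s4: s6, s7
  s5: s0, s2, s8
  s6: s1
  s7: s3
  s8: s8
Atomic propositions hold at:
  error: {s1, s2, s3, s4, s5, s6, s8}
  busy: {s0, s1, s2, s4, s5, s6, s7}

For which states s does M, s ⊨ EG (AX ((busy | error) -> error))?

Sat(busy | error) = {s0, s1, s2, s3, s4, s5, s6, s7, s8}
Sat((busy | error) -> error) = {s1, s2, s3, s4, s5, s6, s8}
Sat(AX ((busy | error) -> error)) = {s : every successor in {s1, s2, s3, s4, s5, s6, s8}} = {s0, s1, s2, s3, s6, s7, s8}
EG (AX ((busy | error) -> error)): greatest fixpoint, start Z0 = {s0, s1, s2, s3, s6, s7, s8}, keep only states in Sat with some successor in Z. Z1 = {s1, s2, s3, s6, s7, s8}; fixed.
Sat(EG (AX ((busy | error) -> error))) = {s1, s2, s3, s6, s7, s8}

{s1, s2, s3, s6, s7, s8}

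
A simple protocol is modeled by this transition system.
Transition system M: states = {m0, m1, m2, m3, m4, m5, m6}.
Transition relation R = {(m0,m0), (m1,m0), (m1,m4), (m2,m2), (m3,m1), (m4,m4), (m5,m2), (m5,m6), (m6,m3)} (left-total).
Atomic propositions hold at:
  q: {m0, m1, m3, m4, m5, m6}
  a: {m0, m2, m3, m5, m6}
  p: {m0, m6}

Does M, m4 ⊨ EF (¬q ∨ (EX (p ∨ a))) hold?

No

Sat(¬q) = {m2}
Sat(p ∨ a) = {m0, m2, m3, m5, m6}
Sat(EX (p ∨ a)) = {s : some successor in {m0, m2, m3, m5, m6}} = {m0, m1, m2, m5, m6}
Sat(¬q ∨ (EX (p ∨ a))) = {m0, m1, m2, m5, m6}
EF (¬q ∨ (EX (p ∨ a))): least fixpoint, start Z0 = {m0, m1, m2, m5, m6}, add states with some successor in Z. Z1 = {m0, m1, m2, m3, m5, m6}; fixed.
Sat(EF (¬q ∨ (EX (p ∨ a)))) = {m0, m1, m2, m3, m5, m6}
m4 ∉ Sat(EF (¬q ∨ (EX (p ∨ a)))) = {m0, m1, m2, m3, m5, m6}, so the formula does not hold at m4.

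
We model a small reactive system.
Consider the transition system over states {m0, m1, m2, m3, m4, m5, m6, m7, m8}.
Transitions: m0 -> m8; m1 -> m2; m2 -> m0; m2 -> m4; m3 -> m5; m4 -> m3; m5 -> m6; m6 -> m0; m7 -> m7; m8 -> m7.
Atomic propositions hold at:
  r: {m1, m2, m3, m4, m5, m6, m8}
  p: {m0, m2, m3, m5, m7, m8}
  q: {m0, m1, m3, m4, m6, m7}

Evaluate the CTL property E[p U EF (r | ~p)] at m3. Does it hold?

Yes

Sat(~p) = {m1, m4, m6}
Sat(r | ~p) = {m1, m2, m3, m4, m5, m6, m8}
EF (r | ~p): least fixpoint, start Z0 = {m1, m2, m3, m4, m5, m6, m8}, add states with some successor in Z. Z1 = {m0, m1, m2, m3, m4, m5, m6, m8}; fixed.
Sat(EF (r | ~p)) = {m0, m1, m2, m3, m4, m5, m6, m8}
E[p U EF (r | ~p)]: least fixpoint, start Z0 = Sat(EF (r | ~p)) = {m0, m1, m2, m3, m4, m5, m6, m8}, add states in Sat(p) with some successor in Z. Already a fixed point.
Sat(E[p U EF (r | ~p)]) = {m0, m1, m2, m3, m4, m5, m6, m8}
m3 ∈ Sat(E[p U EF (r | ~p)]) = {m0, m1, m2, m3, m4, m5, m6, m8}, so the formula holds at m3.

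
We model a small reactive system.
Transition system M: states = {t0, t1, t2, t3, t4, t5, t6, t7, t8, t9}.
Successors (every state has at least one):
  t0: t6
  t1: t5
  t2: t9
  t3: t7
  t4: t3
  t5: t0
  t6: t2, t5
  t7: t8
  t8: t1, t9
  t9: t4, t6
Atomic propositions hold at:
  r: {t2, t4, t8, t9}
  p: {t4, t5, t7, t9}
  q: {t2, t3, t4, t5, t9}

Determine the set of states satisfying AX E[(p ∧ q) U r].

Sat(p ∧ q) = {t4, t5, t9}
E[(p ∧ q) U r]: least fixpoint, start Z0 = Sat(r) = {t2, t4, t8, t9}, add states in Sat(p ∧ q) with some successor in Z. Already a fixed point.
Sat(E[(p ∧ q) U r]) = {t2, t4, t8, t9}
Sat(AX E[(p ∧ q) U r]) = {s : every successor in {t2, t4, t8, t9}} = {t2, t7}

{t2, t7}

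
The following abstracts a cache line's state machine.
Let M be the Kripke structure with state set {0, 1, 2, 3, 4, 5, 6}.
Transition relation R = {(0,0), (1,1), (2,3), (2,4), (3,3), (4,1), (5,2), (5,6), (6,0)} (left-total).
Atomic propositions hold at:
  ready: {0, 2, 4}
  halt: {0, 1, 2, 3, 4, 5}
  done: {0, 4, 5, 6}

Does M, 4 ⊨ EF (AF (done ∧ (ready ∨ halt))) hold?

Yes

Sat(ready ∨ halt) = {0, 1, 2, 3, 4, 5}
Sat(done ∧ (ready ∨ halt)) = {0, 4, 5}
AF (done ∧ (ready ∨ halt)): least fixpoint, start Z0 = {0, 4, 5}, add states with every successor in Z. Z1 = {0, 4, 5, 6}; fixed.
Sat(AF (done ∧ (ready ∨ halt))) = {0, 4, 5, 6}
EF (AF (done ∧ (ready ∨ halt))): least fixpoint, start Z0 = {0, 4, 5, 6}, add states with some successor in Z. Z1 = {0, 2, 4, 5, 6}; fixed.
Sat(EF (AF (done ∧ (ready ∨ halt)))) = {0, 2, 4, 5, 6}
4 ∈ Sat(EF (AF (done ∧ (ready ∨ halt)))) = {0, 2, 4, 5, 6}, so the formula holds at 4.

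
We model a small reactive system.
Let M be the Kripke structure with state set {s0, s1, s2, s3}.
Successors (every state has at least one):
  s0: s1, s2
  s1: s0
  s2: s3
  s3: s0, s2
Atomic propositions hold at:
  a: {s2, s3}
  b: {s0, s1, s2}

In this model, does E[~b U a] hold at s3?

Yes

Sat(~b) = {s3}
E[~b U a]: least fixpoint, start Z0 = Sat(a) = {s2, s3}, add states in Sat(~b) with some successor in Z. Already a fixed point.
Sat(E[~b U a]) = {s2, s3}
s3 ∈ Sat(E[~b U a]) = {s2, s3}, so the formula holds at s3.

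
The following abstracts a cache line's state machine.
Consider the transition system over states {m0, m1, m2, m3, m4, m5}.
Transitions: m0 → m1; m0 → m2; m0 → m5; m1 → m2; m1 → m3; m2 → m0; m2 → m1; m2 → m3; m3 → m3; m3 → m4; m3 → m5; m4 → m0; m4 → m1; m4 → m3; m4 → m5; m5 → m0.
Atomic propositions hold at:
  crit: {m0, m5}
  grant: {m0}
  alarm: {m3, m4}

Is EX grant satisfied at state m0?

Sat(EX grant) = {s : some successor in {m0}} = {m2, m4, m5}
m0 ∉ Sat(EX grant) = {m2, m4, m5}, so the formula does not hold at m0.

No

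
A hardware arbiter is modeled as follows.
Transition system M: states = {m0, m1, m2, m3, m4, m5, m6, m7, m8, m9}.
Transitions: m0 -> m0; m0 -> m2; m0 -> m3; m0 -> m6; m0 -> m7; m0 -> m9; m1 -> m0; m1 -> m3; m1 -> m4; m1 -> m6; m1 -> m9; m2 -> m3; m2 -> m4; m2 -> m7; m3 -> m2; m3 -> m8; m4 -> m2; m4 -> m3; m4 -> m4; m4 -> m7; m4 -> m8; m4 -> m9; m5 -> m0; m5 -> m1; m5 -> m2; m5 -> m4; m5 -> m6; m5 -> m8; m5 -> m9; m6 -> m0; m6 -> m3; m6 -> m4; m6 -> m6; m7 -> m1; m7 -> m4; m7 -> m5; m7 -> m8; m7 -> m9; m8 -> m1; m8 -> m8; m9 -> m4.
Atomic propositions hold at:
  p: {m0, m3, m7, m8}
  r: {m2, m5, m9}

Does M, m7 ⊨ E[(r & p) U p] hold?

Yes

Sat(r & p) = ∅
E[(r & p) U p]: least fixpoint, start Z0 = Sat(p) = {m0, m3, m7, m8}, add states in Sat(r & p) with some successor in Z. Already a fixed point.
Sat(E[(r & p) U p]) = {m0, m3, m7, m8}
m7 ∈ Sat(E[(r & p) U p]) = {m0, m3, m7, m8}, so the formula holds at m7.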